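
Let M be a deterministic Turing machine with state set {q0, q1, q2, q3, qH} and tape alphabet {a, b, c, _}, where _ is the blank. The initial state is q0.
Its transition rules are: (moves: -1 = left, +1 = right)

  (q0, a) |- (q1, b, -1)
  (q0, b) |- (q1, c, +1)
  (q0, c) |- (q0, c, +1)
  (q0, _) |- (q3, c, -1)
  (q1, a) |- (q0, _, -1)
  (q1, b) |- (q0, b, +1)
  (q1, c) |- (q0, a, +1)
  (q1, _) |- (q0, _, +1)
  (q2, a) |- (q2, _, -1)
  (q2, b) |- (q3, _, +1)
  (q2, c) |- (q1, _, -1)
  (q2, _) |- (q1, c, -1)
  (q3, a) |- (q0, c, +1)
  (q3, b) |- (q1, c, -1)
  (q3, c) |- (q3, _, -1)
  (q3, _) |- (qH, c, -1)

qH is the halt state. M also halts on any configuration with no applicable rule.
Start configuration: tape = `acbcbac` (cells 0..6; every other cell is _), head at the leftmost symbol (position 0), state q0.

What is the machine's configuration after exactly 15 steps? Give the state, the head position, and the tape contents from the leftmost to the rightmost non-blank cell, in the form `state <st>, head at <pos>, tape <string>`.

q0 | _[a]cbcbac   read a → write b, move -1, go to q1
q1 | [_]bcbcbac   read _ → write _, move +1, go to q0
q0 | _[b]cbcbac   read b → write c, move +1, go to q1
q1 | _c[c]bcbac   read c → write a, move +1, go to q0
q0 | _ca[b]cbac   read b → write c, move +1, go to q1
q1 | _cac[c]bac   read c → write a, move +1, go to q0
q0 | _caca[b]ac   read b → write c, move +1, go to q1
q1 | _cacac[a]c   read a → write _, move -1, go to q0
q0 | _caca[c]_c   read c → write c, move +1, go to q0
q0 | _cacac[_]c   read _ → write c, move -1, go to q3
q3 | _caca[c]cc   read c → write _, move -1, go to q3
q3 | _cac[a]_cc   read a → write c, move +1, go to q0
q0 | _cacc[_]cc   read _ → write c, move -1, go to q3
q3 | _cac[c]ccc   read c → write _, move -1, go to q3
q3 | _ca[c]_ccc   read c → write _, move -1, go to q3
q3 | _c[a]__ccc
After 15 steps: state q3, head at 1, tape ca__ccc.

state q3, head at 1, tape ca__ccc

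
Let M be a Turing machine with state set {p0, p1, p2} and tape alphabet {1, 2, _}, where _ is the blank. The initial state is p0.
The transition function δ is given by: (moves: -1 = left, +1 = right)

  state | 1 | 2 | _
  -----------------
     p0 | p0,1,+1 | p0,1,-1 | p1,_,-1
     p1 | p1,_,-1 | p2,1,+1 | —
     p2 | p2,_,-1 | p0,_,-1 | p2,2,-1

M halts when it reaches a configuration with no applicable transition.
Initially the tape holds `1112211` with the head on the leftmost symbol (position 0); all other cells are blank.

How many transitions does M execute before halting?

19

p0 | _[1]112211_   read 1 → write 1, move +1, go to p0
p0 | _1[1]12211_   read 1 → write 1, move +1, go to p0
p0 | _11[1]2211_   read 1 → write 1, move +1, go to p0
p0 | _111[2]211_   read 2 → write 1, move -1, go to p0
p0 | _11[1]1211_   read 1 → write 1, move +1, go to p0
p0 | _111[1]211_   read 1 → write 1, move +1, go to p0
p0 | _1111[2]11_   read 2 → write 1, move -1, go to p0
p0 | _111[1]111_   read 1 → write 1, move +1, go to p0
p0 | _1111[1]11_   read 1 → write 1, move +1, go to p0
p0 | _11111[1]1_   read 1 → write 1, move +1, go to p0
p0 | _111111[1]_   read 1 → write 1, move +1, go to p0
p0 | _1111111[_]   read _ → write _, move -1, go to p1
p1 | _111111[1]_   read 1 → write _, move -1, go to p1
p1 | _11111[1]__   read 1 → write _, move -1, go to p1
p1 | _1111[1]___   read 1 → write _, move -1, go to p1
p1 | _111[1]____   read 1 → write _, move -1, go to p1
p1 | _11[1]_____   read 1 → write _, move -1, go to p1
p1 | _1[1]______   read 1 → write _, move -1, go to p1
p1 | _[1]_______   read 1 → write _, move -1, go to p1
p1 | [_]________
M halts after 19 transitions.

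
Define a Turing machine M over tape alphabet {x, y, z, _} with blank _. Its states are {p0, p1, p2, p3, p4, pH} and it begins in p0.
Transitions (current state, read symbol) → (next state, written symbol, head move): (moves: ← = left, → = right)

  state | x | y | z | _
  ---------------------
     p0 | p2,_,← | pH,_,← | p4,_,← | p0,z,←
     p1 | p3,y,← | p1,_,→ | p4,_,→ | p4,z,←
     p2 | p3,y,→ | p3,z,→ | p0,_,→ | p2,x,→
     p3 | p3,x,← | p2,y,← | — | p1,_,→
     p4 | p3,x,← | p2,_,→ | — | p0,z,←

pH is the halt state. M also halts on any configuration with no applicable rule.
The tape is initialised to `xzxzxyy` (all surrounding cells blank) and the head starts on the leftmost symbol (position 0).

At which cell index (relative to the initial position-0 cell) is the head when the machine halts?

5

p0 | _[x]zxzxyy   read x → write _, move ←, go to p2
p2 | [_]_zxzxyy   read _ → write x, move →, go to p2
p2 | x[_]zxzxyy   read _ → write x, move →, go to p2
p2 | xx[z]xzxyy   read z → write _, move →, go to p0
p0 | xx_[x]zxyy   read x → write _, move ←, go to p2
p2 | xx[_]_zxyy   read _ → write x, move →, go to p2
p2 | xxx[_]zxyy   read _ → write x, move →, go to p2
p2 | xxxx[z]xyy   read z → write _, move →, go to p0
p0 | xxxx_[x]yy   read x → write _, move ←, go to p2
p2 | xxxx[_]_yy   read _ → write x, move →, go to p2
p2 | xxxxx[_]yy   read _ → write x, move →, go to p2
p2 | xxxxxx[y]y   read y → write z, move →, go to p3
p3 | xxxxxxz[y]   read y → write y, move ←, go to p2
p2 | xxxxxx[z]y   read z → write _, move →, go to p0
p0 | xxxxxx_[y]   read y → write _, move ←, go to pH
pH | xxxxxx[_]_
At halt the head is at cell 5.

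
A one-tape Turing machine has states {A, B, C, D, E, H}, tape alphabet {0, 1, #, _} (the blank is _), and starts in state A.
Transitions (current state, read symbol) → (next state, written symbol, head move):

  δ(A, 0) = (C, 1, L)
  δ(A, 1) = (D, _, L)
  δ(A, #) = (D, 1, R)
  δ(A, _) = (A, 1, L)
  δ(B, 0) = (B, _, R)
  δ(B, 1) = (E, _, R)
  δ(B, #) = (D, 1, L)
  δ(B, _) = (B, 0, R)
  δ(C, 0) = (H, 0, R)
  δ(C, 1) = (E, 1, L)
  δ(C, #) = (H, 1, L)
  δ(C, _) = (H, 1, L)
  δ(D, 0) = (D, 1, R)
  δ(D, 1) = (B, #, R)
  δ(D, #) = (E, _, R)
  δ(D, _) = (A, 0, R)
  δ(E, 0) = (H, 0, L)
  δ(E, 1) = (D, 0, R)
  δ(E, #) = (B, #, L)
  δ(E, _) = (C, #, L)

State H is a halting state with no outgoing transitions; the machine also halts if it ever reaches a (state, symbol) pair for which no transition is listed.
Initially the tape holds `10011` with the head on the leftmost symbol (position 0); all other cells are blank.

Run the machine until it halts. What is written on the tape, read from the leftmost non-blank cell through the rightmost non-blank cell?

A | ___[1]0011   read 1 → write _, move L, go to D
D | __[_]_0011   read _ → write 0, move R, go to A
A | __0[_]0011   read _ → write 1, move L, go to A
A | __[0]10011   read 0 → write 1, move L, go to C
C | _[_]110011   read _ → write 1, move L, go to H
H | [_]1110011
The non-blank tape span at halt is 1110011.

1110011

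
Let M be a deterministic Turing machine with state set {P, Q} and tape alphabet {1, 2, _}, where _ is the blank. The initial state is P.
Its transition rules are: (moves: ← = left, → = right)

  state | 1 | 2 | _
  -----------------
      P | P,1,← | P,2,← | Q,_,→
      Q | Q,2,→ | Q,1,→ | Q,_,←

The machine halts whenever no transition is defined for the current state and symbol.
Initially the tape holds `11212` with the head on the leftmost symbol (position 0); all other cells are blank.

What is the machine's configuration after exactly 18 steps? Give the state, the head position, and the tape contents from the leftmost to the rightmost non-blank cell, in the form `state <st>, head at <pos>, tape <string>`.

state Q, head at 4, tape 22122

P | _[1]1212_   read 1 → write 1, move ←, go to P
P | [_]11212_   read _ → write _, move →, go to Q
Q | _[1]1212_   read 1 → write 2, move →, go to Q
Q | _2[1]212_   read 1 → write 2, move →, go to Q
Q | _22[2]12_   read 2 → write 1, move →, go to Q
Q | _221[1]2_   read 1 → write 2, move →, go to Q
Q | _2212[2]_   read 2 → write 1, move →, go to Q
Q | _22121[_]   read _ → write _, move ←, go to Q
Q | _2212[1]_   read 1 → write 2, move →, go to Q
Q | _22122[_]   read _ → write _, move ←, go to Q
Q | _2212[2]_   read 2 → write 1, move →, go to Q
Q | _22121[_]   read _ → write _, move ←, go to Q
Q | _2212[1]_   read 1 → write 2, move →, go to Q
Q | _22122[_]   read _ → write _, move ←, go to Q
Q | _2212[2]_   read 2 → write 1, move →, go to Q
Q | _22121[_]   read _ → write _, move ←, go to Q
Q | _2212[1]_   read 1 → write 2, move →, go to Q
Q | _22122[_]   read _ → write _, move ←, go to Q
Q | _2212[2]_
After 18 steps: state Q, head at 4, tape 22122.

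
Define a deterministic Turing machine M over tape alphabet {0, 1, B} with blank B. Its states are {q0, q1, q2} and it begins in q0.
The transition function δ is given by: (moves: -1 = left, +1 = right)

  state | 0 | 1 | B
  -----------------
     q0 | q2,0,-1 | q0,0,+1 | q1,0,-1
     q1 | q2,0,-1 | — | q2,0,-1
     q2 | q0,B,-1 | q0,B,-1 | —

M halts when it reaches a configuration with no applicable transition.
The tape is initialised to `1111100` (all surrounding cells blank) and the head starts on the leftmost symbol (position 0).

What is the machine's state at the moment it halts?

q2

q0 | BBB[1]111100   read 1 → write 0, move +1, go to q0
q0 | BBB0[1]11100   read 1 → write 0, move +1, go to q0
q0 | BBB00[1]1100   read 1 → write 0, move +1, go to q0
q0 | BBB000[1]100   read 1 → write 0, move +1, go to q0
q0 | BBB0000[1]00   read 1 → write 0, move +1, go to q0
q0 | BBB00000[0]0   read 0 → write 0, move -1, go to q2
q2 | BBB0000[0]00   read 0 → write B, move -1, go to q0
q0 | BBB000[0]B00   read 0 → write 0, move -1, go to q2
q2 | BBB00[0]0B00   read 0 → write B, move -1, go to q0
q0 | BBB0[0]B0B00   read 0 → write 0, move -1, go to q2
q2 | BBB[0]0B0B00   read 0 → write B, move -1, go to q0
q0 | BB[B]B0B0B00   read B → write 0, move -1, go to q1
q1 | B[B]0B0B0B00   read B → write 0, move -1, go to q2
q2 | [B]00B0B0B00
No transition is defined for (q2, B); M halts in state q2.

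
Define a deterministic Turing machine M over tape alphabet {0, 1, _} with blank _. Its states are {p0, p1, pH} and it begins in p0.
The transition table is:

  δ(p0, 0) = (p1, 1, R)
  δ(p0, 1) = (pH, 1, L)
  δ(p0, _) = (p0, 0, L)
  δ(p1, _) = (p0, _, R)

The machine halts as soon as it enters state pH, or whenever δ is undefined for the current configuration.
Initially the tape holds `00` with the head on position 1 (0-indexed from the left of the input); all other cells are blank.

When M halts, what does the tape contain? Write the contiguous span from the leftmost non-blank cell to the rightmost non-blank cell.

state=p0 head=1 tape=0[0]__   (p0,0)→(p1,1,R)
state=p1 head=2 tape=01[_]_   (p1,_)→(p0,_,R)
state=p0 head=3 tape=01_[_]   (p0,_)→(p0,0,L)
state=p0 head=2 tape=01[_]0   (p0,_)→(p0,0,L)
state=p0 head=1 tape=0[1]00   (p0,1)→(pH,1,L)
state=pH head=0 tape=[0]100
The non-blank tape span at halt is 0100.

0100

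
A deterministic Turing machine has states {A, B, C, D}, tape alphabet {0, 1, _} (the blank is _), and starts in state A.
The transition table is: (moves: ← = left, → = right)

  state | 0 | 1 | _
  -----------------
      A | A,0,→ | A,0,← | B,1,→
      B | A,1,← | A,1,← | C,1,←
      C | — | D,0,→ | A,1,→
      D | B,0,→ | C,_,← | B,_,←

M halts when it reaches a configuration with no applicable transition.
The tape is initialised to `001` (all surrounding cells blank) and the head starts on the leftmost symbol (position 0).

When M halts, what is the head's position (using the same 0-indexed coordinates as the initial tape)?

state=A head=0 tape=[0]01__   (A,0)→(A,0,→)
state=A head=1 tape=0[0]1__   (A,0)→(A,0,→)
state=A head=2 tape=00[1]__   (A,1)→(A,0,←)
state=A head=1 tape=0[0]0__   (A,0)→(A,0,→)
state=A head=2 tape=00[0]__   (A,0)→(A,0,→)
state=A head=3 tape=000[_]_   (A,_)→(B,1,→)
state=B head=4 tape=0001[_]   (B,_)→(C,1,←)
state=C head=3 tape=000[1]1   (C,1)→(D,0,→)
state=D head=4 tape=0000[1]   (D,1)→(C,_,←)
state=C head=3 tape=000[0]_
At halt the head is at cell 3.

3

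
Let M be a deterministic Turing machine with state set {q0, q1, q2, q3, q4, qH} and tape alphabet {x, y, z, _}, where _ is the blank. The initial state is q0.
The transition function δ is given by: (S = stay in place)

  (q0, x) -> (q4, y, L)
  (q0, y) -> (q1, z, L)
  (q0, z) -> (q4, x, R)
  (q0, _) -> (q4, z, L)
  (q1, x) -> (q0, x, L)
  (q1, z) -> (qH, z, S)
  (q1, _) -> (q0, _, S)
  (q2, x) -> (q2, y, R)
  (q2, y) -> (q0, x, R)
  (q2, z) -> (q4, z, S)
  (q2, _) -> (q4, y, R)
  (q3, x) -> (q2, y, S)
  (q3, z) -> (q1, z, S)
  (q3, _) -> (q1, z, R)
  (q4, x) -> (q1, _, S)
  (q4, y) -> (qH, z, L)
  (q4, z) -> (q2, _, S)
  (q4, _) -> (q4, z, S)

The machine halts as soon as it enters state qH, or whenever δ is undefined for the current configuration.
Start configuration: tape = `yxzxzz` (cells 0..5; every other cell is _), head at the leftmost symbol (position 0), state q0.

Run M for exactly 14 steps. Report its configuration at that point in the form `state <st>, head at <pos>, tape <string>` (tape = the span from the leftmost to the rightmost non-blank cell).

q0 | __[y]xzxzz   read y → write z, move L, go to q1
q1 | _[_]zxzxzz   read _ → write _, move S, go to q0
q0 | _[_]zxzxzz   read _ → write z, move L, go to q4
q4 | [_]zzxzxzz   read _ → write z, move S, go to q4
q4 | [z]zzxzxzz   read z → write _, move S, go to q2
q2 | [_]zzxzxzz   read _ → write y, move R, go to q4
q4 | y[z]zxzxzz   read z → write _, move S, go to q2
q2 | y[_]zxzxzz   read _ → write y, move R, go to q4
q4 | yy[z]xzxzz   read z → write _, move S, go to q2
q2 | yy[_]xzxzz   read _ → write y, move R, go to q4
q4 | yyy[x]zxzz   read x → write _, move S, go to q1
q1 | yyy[_]zxzz   read _ → write _, move S, go to q0
q0 | yyy[_]zxzz   read _ → write z, move L, go to q4
q4 | yy[y]zzxzz   read y → write z, move L, go to qH
qH | y[y]zzzxzz
After 14 steps: state qH, head at -1, tape yyzzzxzz.

state qH, head at -1, tape yyzzzxzz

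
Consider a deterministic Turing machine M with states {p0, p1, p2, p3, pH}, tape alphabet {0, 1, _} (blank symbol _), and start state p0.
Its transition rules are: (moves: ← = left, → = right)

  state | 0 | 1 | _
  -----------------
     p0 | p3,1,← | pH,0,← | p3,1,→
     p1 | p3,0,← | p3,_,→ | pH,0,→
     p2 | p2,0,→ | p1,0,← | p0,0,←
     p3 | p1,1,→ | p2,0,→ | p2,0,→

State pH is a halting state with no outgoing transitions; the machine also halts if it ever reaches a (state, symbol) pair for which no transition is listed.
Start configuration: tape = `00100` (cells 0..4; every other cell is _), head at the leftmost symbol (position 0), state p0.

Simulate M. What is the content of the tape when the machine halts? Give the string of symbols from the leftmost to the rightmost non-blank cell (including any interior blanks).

p0 | __[0]0100___   read 0 → write 1, move ←, go to p3
p3 | _[_]10100___   read _ → write 0, move →, go to p2
p2 | _0[1]0100___   read 1 → write 0, move ←, go to p1
p1 | _[0]00100___   read 0 → write 0, move ←, go to p3
p3 | [_]000100___   read _ → write 0, move →, go to p2
p2 | 0[0]00100___   read 0 → write 0, move →, go to p2
p2 | 00[0]0100___   read 0 → write 0, move →, go to p2
p2 | 000[0]100___   read 0 → write 0, move →, go to p2
p2 | 0000[1]00___   read 1 → write 0, move ←, go to p1
p1 | 000[0]000___   read 0 → write 0, move ←, go to p3
p3 | 00[0]0000___   read 0 → write 1, move →, go to p1
p1 | 001[0]000___   read 0 → write 0, move ←, go to p3
p3 | 00[1]0000___   read 1 → write 0, move →, go to p2
p2 | 000[0]000___   read 0 → write 0, move →, go to p2
p2 | 0000[0]00___   read 0 → write 0, move →, go to p2
p2 | 00000[0]0___   read 0 → write 0, move →, go to p2
p2 | 000000[0]___   read 0 → write 0, move →, go to p2
p2 | 0000000[_]__   read _ → write 0, move ←, go to p0
p0 | 000000[0]0__   read 0 → write 1, move ←, go to p3
p3 | 00000[0]10__   read 0 → write 1, move →, go to p1
p1 | 000001[1]0__   read 1 → write _, move →, go to p3
p3 | 000001_[0]__   read 0 → write 1, move →, go to p1
p1 | 000001_1[_]_   read _ → write 0, move →, go to pH
pH | 000001_10[_]
The non-blank tape span at halt is 000001_10.

000001_10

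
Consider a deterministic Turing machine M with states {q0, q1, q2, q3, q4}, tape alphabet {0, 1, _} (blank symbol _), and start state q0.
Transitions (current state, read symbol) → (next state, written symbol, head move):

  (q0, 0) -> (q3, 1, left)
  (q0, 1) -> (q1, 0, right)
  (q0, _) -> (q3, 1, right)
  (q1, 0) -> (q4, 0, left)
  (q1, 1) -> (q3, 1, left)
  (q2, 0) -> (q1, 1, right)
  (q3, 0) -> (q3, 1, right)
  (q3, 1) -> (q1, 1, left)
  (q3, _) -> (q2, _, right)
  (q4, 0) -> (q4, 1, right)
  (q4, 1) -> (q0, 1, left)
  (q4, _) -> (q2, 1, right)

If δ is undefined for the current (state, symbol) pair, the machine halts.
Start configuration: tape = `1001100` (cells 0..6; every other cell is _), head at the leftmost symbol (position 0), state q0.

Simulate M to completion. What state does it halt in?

q2

q0 | _[1]001100   read 1 → write 0, move right, go to q1
q1 | _0[0]01100   read 0 → write 0, move left, go to q4
q4 | _[0]001100   read 0 → write 1, move right, go to q4
q4 | _1[0]01100   read 0 → write 1, move right, go to q4
q4 | _11[0]1100   read 0 → write 1, move right, go to q4
q4 | _111[1]100   read 1 → write 1, move left, go to q0
q0 | _11[1]1100   read 1 → write 0, move right, go to q1
q1 | _110[1]100   read 1 → write 1, move left, go to q3
q3 | _11[0]1100   read 0 → write 1, move right, go to q3
q3 | _111[1]100   read 1 → write 1, move left, go to q1
q1 | _11[1]1100   read 1 → write 1, move left, go to q3
q3 | _1[1]11100   read 1 → write 1, move left, go to q1
q1 | _[1]111100   read 1 → write 1, move left, go to q3
q3 | [_]1111100   read _ → write _, move right, go to q2
q2 | _[1]111100
No transition is defined for (q2, 1); M halts in state q2.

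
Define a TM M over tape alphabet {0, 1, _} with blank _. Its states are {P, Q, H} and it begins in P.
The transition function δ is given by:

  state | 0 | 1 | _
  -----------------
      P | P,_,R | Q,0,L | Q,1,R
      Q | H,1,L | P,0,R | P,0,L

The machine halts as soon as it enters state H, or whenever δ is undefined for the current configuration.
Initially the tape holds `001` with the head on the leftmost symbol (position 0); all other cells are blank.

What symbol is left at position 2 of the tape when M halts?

0

state=P head=0 tape=[0]01   (P,0)→(P,_,R)
state=P head=1 tape=_[0]1   (P,0)→(P,_,R)
state=P head=2 tape=__[1]   (P,1)→(Q,0,L)
state=Q head=1 tape=_[_]0   (Q,_)→(P,0,L)
state=P head=0 tape=[_]00   (P,_)→(Q,1,R)
state=Q head=1 tape=1[0]0   (Q,0)→(H,1,L)
state=H head=0 tape=[1]10
Cell 2 holds 0 when M halts.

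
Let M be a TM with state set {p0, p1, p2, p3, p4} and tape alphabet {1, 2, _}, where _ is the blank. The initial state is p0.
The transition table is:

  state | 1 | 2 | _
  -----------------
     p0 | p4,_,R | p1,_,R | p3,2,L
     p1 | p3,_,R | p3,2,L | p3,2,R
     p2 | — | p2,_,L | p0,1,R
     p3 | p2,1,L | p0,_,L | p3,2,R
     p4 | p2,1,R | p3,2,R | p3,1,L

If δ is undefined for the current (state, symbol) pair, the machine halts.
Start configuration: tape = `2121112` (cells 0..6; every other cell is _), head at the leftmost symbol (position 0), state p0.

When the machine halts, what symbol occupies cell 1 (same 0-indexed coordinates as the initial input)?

p0 | _[2]121112   read 2 → write _, move R, go to p1
p1 | __[1]21112   read 1 → write _, move R, go to p3
p3 | ___[2]1112   read 2 → write _, move L, go to p0
p0 | __[_]_1112   read _ → write 2, move L, go to p3
p3 | _[_]2_1112   read _ → write 2, move R, go to p3
p3 | _2[2]_1112   read 2 → write _, move L, go to p0
p0 | _[2]__1112   read 2 → write _, move R, go to p1
p1 | __[_]_1112   read _ → write 2, move R, go to p3
p3 | __2[_]1112   read _ → write 2, move R, go to p3
p3 | __22[1]112   read 1 → write 1, move L, go to p2
p2 | __2[2]1112   read 2 → write _, move L, go to p2
p2 | __[2]_1112   read 2 → write _, move L, go to p2
p2 | _[_]__1112   read _ → write 1, move R, go to p0
p0 | _1[_]_1112   read _ → write 2, move L, go to p3
p3 | _[1]2_1112   read 1 → write 1, move L, go to p2
p2 | [_]12_1112   read _ → write 1, move R, go to p0
p0 | 1[1]2_1112   read 1 → write _, move R, go to p4
p4 | 1_[2]_1112   read 2 → write 2, move R, go to p3
p3 | 1_2[_]1112   read _ → write 2, move R, go to p3
p3 | 1_22[1]112   read 1 → write 1, move L, go to p2
p2 | 1_2[2]1112   read 2 → write _, move L, go to p2
p2 | 1_[2]_1112   read 2 → write _, move L, go to p2
p2 | 1[_]__1112   read _ → write 1, move R, go to p0
p0 | 11[_]_1112   read _ → write 2, move L, go to p3
p3 | 1[1]2_1112   read 1 → write 1, move L, go to p2
p2 | [1]12_1112
Cell 1 holds 2 when M halts.

2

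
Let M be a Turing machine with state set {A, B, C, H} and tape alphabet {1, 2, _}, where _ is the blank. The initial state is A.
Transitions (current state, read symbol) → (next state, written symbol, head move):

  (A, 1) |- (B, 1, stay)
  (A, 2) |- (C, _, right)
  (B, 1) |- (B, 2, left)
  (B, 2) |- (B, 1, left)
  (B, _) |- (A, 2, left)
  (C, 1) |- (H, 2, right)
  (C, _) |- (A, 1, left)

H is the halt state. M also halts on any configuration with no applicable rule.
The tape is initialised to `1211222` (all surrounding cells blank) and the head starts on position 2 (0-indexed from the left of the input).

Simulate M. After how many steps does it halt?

A | __12[1]1222   read 1 → write 1, move stay, go to B
B | __12[1]1222   read 1 → write 2, move left, go to B
B | __1[2]21222   read 2 → write 1, move left, go to B
B | __[1]121222   read 1 → write 2, move left, go to B
B | _[_]2121222   read _ → write 2, move left, go to A
A | [_]22121222
M halts after 5 transitions.

5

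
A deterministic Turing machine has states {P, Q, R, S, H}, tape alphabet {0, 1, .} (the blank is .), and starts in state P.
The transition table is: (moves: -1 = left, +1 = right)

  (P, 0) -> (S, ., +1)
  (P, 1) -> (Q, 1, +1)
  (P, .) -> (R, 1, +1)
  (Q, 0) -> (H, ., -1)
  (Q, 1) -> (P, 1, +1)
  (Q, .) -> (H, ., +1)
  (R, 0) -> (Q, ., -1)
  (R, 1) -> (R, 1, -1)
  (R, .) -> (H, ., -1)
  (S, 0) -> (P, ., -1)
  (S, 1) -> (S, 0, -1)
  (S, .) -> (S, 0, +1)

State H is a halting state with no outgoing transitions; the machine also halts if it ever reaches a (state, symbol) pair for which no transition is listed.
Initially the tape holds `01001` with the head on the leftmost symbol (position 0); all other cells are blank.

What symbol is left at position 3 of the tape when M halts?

P | [0]1001   read 0 → write ., move +1, go to S
S | .[1]001   read 1 → write 0, move -1, go to S
S | [.]0001   read . → write 0, move +1, go to S
S | 0[0]001   read 0 → write ., move -1, go to P
P | [0].001   read 0 → write ., move +1, go to S
S | .[.]001   read . → write 0, move +1, go to S
S | .0[0]01   read 0 → write ., move -1, go to P
P | .[0].01   read 0 → write ., move +1, go to S
S | ..[.]01   read . → write 0, move +1, go to S
S | ..0[0]1   read 0 → write ., move -1, go to P
P | ..[0].1   read 0 → write ., move +1, go to S
S | ...[.]1   read . → write 0, move +1, go to S
S | ...0[1]   read 1 → write 0, move -1, go to S
S | ...[0]0   read 0 → write ., move -1, go to P
P | ..[.].0   read . → write 1, move +1, go to R
R | ..1[.]0   read . → write ., move -1, go to H
H | ..[1].0
Cell 3 holds . when M halts.

.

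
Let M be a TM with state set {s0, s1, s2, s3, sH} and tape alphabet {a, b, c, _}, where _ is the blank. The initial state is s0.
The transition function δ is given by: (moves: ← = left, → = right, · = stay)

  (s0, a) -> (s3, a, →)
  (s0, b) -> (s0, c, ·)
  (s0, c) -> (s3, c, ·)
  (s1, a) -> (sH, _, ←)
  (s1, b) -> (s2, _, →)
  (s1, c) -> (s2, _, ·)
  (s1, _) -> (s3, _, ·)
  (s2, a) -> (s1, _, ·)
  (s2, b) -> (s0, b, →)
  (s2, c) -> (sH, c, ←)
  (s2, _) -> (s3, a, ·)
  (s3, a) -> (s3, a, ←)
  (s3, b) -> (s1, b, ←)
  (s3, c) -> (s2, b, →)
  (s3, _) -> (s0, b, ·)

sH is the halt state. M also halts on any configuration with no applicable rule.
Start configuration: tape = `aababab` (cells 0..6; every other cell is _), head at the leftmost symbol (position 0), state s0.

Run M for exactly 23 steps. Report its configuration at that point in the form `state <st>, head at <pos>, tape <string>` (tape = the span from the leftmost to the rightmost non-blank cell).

state sH, head at 2, tape bbbb_bab

state=s0 head=0 tape=_[a]ababab   (s0,a)→(s3,a,→)
state=s3 head=1 tape=_a[a]babab   (s3,a)→(s3,a,←)
state=s3 head=0 tape=_[a]ababab   (s3,a)→(s3,a,←)
state=s3 head=-1 tape=[_]aababab   (s3,_)→(s0,b,·)
state=s0 head=-1 tape=[b]aababab   (s0,b)→(s0,c,·)
state=s0 head=-1 tape=[c]aababab   (s0,c)→(s3,c,·)
state=s3 head=-1 tape=[c]aababab   (s3,c)→(s2,b,→)
state=s2 head=0 tape=b[a]ababab   (s2,a)→(s1,_,·)
state=s1 head=0 tape=b[_]ababab   (s1,_)→(s3,_,·)
state=s3 head=0 tape=b[_]ababab   (s3,_)→(s0,b,·)
state=s0 head=0 tape=b[b]ababab   (s0,b)→(s0,c,·)
state=s0 head=0 tape=b[c]ababab   (s0,c)→(s3,c,·)
state=s3 head=0 tape=b[c]ababab   (s3,c)→(s2,b,→)
state=s2 head=1 tape=bb[a]babab   (s2,a)→(s1,_,·)
state=s1 head=1 tape=bb[_]babab   (s1,_)→(s3,_,·)
state=s3 head=1 tape=bb[_]babab   (s3,_)→(s0,b,·)
state=s0 head=1 tape=bb[b]babab   (s0,b)→(s0,c,·)
state=s0 head=1 tape=bb[c]babab   (s0,c)→(s3,c,·)
state=s3 head=1 tape=bb[c]babab   (s3,c)→(s2,b,→)
state=s2 head=2 tape=bbb[b]abab   (s2,b)→(s0,b,→)
state=s0 head=3 tape=bbbb[a]bab   (s0,a)→(s3,a,→)
state=s3 head=4 tape=bbbba[b]ab   (s3,b)→(s1,b,←)
state=s1 head=3 tape=bbbb[a]bab   (s1,a)→(sH,_,←)
state=sH head=2 tape=bbb[b]_bab
After 23 steps: state sH, head at 2, tape bbbb_bab.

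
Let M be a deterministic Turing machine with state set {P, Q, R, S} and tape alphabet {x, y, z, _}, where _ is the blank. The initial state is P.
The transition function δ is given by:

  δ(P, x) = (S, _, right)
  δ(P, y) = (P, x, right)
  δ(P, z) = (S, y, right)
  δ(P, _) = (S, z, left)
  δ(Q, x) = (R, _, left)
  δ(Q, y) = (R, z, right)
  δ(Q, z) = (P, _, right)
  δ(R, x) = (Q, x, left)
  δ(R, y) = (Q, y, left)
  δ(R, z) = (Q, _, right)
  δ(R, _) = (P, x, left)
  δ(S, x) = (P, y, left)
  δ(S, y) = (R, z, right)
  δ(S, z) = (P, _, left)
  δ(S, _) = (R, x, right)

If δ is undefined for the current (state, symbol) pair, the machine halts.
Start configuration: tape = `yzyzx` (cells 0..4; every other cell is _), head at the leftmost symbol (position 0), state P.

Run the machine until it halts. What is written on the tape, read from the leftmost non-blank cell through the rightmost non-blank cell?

xy_z

state=P head=0 tape=[y]zyzx_   (P,y)→(P,x,right)
state=P head=1 tape=x[z]yzx_   (P,z)→(S,y,right)
state=S head=2 tape=xy[y]zx_   (S,y)→(R,z,right)
state=R head=3 tape=xyz[z]x_   (R,z)→(Q,_,right)
state=Q head=4 tape=xyz_[x]_   (Q,x)→(R,_,left)
state=R head=3 tape=xyz[_]__   (R,_)→(P,x,left)
state=P head=2 tape=xy[z]x__   (P,z)→(S,y,right)
state=S head=3 tape=xyy[x]__   (S,x)→(P,y,left)
state=P head=2 tape=xy[y]y__   (P,y)→(P,x,right)
state=P head=3 tape=xyx[y]__   (P,y)→(P,x,right)
state=P head=4 tape=xyxx[_]_   (P,_)→(S,z,left)
state=S head=3 tape=xyx[x]z_   (S,x)→(P,y,left)
state=P head=2 tape=xy[x]yz_   (P,x)→(S,_,right)
state=S head=3 tape=xy_[y]z_   (S,y)→(R,z,right)
state=R head=4 tape=xy_z[z]_   (R,z)→(Q,_,right)
state=Q head=5 tape=xy_z_[_]
The non-blank tape span at halt is xy_z.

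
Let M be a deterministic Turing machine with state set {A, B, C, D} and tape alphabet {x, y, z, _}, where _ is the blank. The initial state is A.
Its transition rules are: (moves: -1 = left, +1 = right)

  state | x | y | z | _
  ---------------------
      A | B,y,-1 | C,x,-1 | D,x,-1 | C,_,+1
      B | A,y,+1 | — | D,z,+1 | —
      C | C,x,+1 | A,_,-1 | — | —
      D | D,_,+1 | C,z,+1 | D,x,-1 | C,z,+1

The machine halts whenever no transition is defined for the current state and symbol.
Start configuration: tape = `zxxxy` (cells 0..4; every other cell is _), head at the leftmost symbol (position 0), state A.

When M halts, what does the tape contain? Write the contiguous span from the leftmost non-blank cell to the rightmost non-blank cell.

zx_x_x

A | __[z]xxxy   read z → write x, move -1, go to D
D | _[_]xxxxy   read _ → write z, move +1, go to C
C | _z[x]xxxy   read x → write x, move +1, go to C
C | _zx[x]xxy   read x → write x, move +1, go to C
C | _zxx[x]xy   read x → write x, move +1, go to C
C | _zxxx[x]y   read x → write x, move +1, go to C
C | _zxxxx[y]   read y → write _, move -1, go to A
A | _zxxx[x]_   read x → write y, move -1, go to B
B | _zxx[x]y_   read x → write y, move +1, go to A
A | _zxxy[y]_   read y → write x, move -1, go to C
C | _zxx[y]x_   read y → write _, move -1, go to A
A | _zx[x]_x_   read x → write y, move -1, go to B
B | _z[x]y_x_   read x → write y, move +1, go to A
A | _zy[y]_x_   read y → write x, move -1, go to C
C | _z[y]x_x_   read y → write _, move -1, go to A
A | _[z]_x_x_   read z → write x, move -1, go to D
D | [_]x_x_x_   read _ → write z, move +1, go to C
C | z[x]_x_x_   read x → write x, move +1, go to C
C | zx[_]x_x_
The non-blank tape span at halt is zx_x_x.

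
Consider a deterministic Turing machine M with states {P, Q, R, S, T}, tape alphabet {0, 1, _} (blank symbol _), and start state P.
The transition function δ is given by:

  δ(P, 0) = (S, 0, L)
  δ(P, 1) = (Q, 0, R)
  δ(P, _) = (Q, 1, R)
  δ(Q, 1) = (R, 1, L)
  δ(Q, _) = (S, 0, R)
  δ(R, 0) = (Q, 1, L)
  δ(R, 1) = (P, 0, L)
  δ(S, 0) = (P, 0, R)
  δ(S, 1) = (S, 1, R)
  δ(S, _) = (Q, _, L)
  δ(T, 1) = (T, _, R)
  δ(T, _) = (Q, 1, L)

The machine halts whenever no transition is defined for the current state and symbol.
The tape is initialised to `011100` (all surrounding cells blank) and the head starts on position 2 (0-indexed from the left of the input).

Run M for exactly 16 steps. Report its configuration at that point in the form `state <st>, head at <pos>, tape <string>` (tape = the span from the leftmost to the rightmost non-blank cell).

state S, head at 4, tape 0111100

state=P head=2 tape=_01[1]100   (P,1)→(Q,0,R)
state=Q head=3 tape=_010[1]00   (Q,1)→(R,1,L)
state=R head=2 tape=_01[0]100   (R,0)→(Q,1,L)
state=Q head=1 tape=_0[1]1100   (Q,1)→(R,1,L)
state=R head=0 tape=_[0]11100   (R,0)→(Q,1,L)
state=Q head=-1 tape=[_]111100   (Q,_)→(S,0,R)
state=S head=0 tape=0[1]11100   (S,1)→(S,1,R)
state=S head=1 tape=01[1]1100   (S,1)→(S,1,R)
state=S head=2 tape=011[1]100   (S,1)→(S,1,R)
state=S head=3 tape=0111[1]00   (S,1)→(S,1,R)
state=S head=4 tape=01111[0]0   (S,0)→(P,0,R)
state=P head=5 tape=011110[0]   (P,0)→(S,0,L)
state=S head=4 tape=01111[0]0   (S,0)→(P,0,R)
state=P head=5 tape=011110[0]   (P,0)→(S,0,L)
state=S head=4 tape=01111[0]0   (S,0)→(P,0,R)
state=P head=5 tape=011110[0]   (P,0)→(S,0,L)
state=S head=4 tape=01111[0]0
After 16 steps: state S, head at 4, tape 0111100.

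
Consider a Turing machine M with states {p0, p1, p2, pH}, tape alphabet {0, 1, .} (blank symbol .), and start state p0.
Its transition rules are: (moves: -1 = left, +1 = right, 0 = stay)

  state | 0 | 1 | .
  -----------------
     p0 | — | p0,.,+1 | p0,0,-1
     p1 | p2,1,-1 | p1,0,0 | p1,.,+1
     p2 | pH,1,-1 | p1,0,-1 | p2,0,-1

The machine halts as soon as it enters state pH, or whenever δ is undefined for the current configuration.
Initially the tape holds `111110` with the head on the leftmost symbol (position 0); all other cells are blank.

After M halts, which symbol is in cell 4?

p0 | [1]11110   read 1 → write ., move +1, go to p0
p0 | .[1]1110   read 1 → write ., move +1, go to p0
p0 | ..[1]110   read 1 → write ., move +1, go to p0
p0 | ...[1]10   read 1 → write ., move +1, go to p0
p0 | ....[1]0   read 1 → write ., move +1, go to p0
p0 | .....[0]
Cell 4 holds . when M halts.

.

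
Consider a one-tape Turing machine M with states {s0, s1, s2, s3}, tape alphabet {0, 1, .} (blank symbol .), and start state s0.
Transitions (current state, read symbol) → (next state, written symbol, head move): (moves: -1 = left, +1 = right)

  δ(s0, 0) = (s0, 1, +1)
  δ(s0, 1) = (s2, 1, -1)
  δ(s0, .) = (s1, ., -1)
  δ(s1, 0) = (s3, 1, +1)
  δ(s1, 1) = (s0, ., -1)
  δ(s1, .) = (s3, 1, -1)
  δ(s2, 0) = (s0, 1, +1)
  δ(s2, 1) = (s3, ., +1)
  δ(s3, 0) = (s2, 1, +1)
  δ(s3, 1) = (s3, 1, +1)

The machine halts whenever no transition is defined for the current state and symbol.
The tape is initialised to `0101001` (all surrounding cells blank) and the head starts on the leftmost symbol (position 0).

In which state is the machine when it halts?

s0 | [0]101001.   read 0 → write 1, move +1, go to s0
s0 | 1[1]01001.   read 1 → write 1, move -1, go to s2
s2 | [1]101001.   read 1 → write ., move +1, go to s3
s3 | .[1]01001.   read 1 → write 1, move +1, go to s3
s3 | .1[0]1001.   read 0 → write 1, move +1, go to s2
s2 | .11[1]001.   read 1 → write ., move +1, go to s3
s3 | .11.[0]01.   read 0 → write 1, move +1, go to s2
s2 | .11.1[0]1.   read 0 → write 1, move +1, go to s0
s0 | .11.11[1].   read 1 → write 1, move -1, go to s2
s2 | .11.1[1]1.   read 1 → write ., move +1, go to s3
s3 | .11.1.[1].   read 1 → write 1, move +1, go to s3
s3 | .11.1.1[.]
No transition is defined for (s3, .); M halts in state s3.

s3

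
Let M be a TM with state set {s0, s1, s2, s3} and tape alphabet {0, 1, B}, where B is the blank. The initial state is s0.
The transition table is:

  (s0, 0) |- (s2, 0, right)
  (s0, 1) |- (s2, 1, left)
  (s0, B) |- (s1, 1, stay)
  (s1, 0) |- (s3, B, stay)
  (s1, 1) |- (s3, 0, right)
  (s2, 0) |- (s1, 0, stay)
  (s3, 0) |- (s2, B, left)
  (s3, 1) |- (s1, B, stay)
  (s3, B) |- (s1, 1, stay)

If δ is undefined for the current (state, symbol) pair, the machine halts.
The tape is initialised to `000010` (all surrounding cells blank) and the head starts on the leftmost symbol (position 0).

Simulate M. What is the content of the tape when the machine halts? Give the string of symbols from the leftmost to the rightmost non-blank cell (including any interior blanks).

0000B0

state=s0 head=0 tape=[0]00010   (s0,0)→(s2,0,right)
state=s2 head=1 tape=0[0]0010   (s2,0)→(s1,0,stay)
state=s1 head=1 tape=0[0]0010   (s1,0)→(s3,B,stay)
state=s3 head=1 tape=0[B]0010   (s3,B)→(s1,1,stay)
state=s1 head=1 tape=0[1]0010   (s1,1)→(s3,0,right)
state=s3 head=2 tape=00[0]010   (s3,0)→(s2,B,left)
state=s2 head=1 tape=0[0]B010   (s2,0)→(s1,0,stay)
state=s1 head=1 tape=0[0]B010   (s1,0)→(s3,B,stay)
state=s3 head=1 tape=0[B]B010   (s3,B)→(s1,1,stay)
state=s1 head=1 tape=0[1]B010   (s1,1)→(s3,0,right)
state=s3 head=2 tape=00[B]010   (s3,B)→(s1,1,stay)
state=s1 head=2 tape=00[1]010   (s1,1)→(s3,0,right)
state=s3 head=3 tape=000[0]10   (s3,0)→(s2,B,left)
state=s2 head=2 tape=00[0]B10   (s2,0)→(s1,0,stay)
state=s1 head=2 tape=00[0]B10   (s1,0)→(s3,B,stay)
state=s3 head=2 tape=00[B]B10   (s3,B)→(s1,1,stay)
state=s1 head=2 tape=00[1]B10   (s1,1)→(s3,0,right)
state=s3 head=3 tape=000[B]10   (s3,B)→(s1,1,stay)
state=s1 head=3 tape=000[1]10   (s1,1)→(s3,0,right)
state=s3 head=4 tape=0000[1]0   (s3,1)→(s1,B,stay)
state=s1 head=4 tape=0000[B]0
The non-blank tape span at halt is 0000B0.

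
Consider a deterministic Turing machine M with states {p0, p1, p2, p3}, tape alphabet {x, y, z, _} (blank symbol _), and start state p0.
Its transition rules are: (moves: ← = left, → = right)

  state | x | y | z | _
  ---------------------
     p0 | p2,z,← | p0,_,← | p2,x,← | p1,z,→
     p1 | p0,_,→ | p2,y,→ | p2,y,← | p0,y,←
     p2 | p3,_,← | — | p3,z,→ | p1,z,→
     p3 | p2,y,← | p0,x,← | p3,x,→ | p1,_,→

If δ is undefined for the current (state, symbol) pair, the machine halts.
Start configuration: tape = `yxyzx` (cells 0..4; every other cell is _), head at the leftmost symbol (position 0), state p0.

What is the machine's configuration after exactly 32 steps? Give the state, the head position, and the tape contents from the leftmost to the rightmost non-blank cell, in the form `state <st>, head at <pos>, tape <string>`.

state p1, head at -2, tape zzzxyxyzx

state=p0 head=0 tape=____[y]xyzx   (p0,y)→(p0,_,←)
state=p0 head=-1 tape=___[_]_xyzx   (p0,_)→(p1,z,→)
state=p1 head=0 tape=___z[_]xyzx   (p1,_)→(p0,y,←)
state=p0 head=-1 tape=___[z]yxyzx   (p0,z)→(p2,x,←)
state=p2 head=-2 tape=__[_]xyxyzx   (p2,_)→(p1,z,→)
state=p1 head=-1 tape=__z[x]yxyzx   (p1,x)→(p0,_,→)
state=p0 head=0 tape=__z_[y]xyzx   (p0,y)→(p0,_,←)
state=p0 head=-1 tape=__z[_]_xyzx   (p0,_)→(p1,z,→)
state=p1 head=0 tape=__zz[_]xyzx   (p1,_)→(p0,y,←)
state=p0 head=-1 tape=__z[z]yxyzx   (p0,z)→(p2,x,←)
state=p2 head=-2 tape=__[z]xyxyzx   (p2,z)→(p3,z,→)
state=p3 head=-1 tape=__z[x]yxyzx   (p3,x)→(p2,y,←)
state=p2 head=-2 tape=__[z]yyxyzx   (p2,z)→(p3,z,→)
state=p3 head=-1 tape=__z[y]yxyzx   (p3,y)→(p0,x,←)
state=p0 head=-2 tape=__[z]xyxyzx   (p0,z)→(p2,x,←)
state=p2 head=-3 tape=_[_]xxyxyzx   (p2,_)→(p1,z,→)
state=p1 head=-2 tape=_z[x]xyxyzx   (p1,x)→(p0,_,→)
state=p0 head=-1 tape=_z_[x]yxyzx   (p0,x)→(p2,z,←)
state=p2 head=-2 tape=_z[_]zyxyzx   (p2,_)→(p1,z,→)
state=p1 head=-1 tape=_zz[z]yxyzx   (p1,z)→(p2,y,←)
state=p2 head=-2 tape=_z[z]yyxyzx   (p2,z)→(p3,z,→)
state=p3 head=-1 tape=_zz[y]yxyzx   (p3,y)→(p0,x,←)
state=p0 head=-2 tape=_z[z]xyxyzx   (p0,z)→(p2,x,←)
state=p2 head=-3 tape=_[z]xxyxyzx   (p2,z)→(p3,z,→)
state=p3 head=-2 tape=_z[x]xyxyzx   (p3,x)→(p2,y,←)
state=p2 head=-3 tape=_[z]yxyxyzx   (p2,z)→(p3,z,→)
state=p3 head=-2 tape=_z[y]xyxyzx   (p3,y)→(p0,x,←)
state=p0 head=-3 tape=_[z]xxyxyzx   (p0,z)→(p2,x,←)
state=p2 head=-4 tape=[_]xxxyxyzx   (p2,_)→(p1,z,→)
state=p1 head=-3 tape=z[x]xxyxyzx   (p1,x)→(p0,_,→)
state=p0 head=-2 tape=z_[x]xyxyzx   (p0,x)→(p2,z,←)
state=p2 head=-3 tape=z[_]zxyxyzx   (p2,_)→(p1,z,→)
state=p1 head=-2 tape=zz[z]xyxyzx
After 32 steps: state p1, head at -2, tape zzzxyxyzx.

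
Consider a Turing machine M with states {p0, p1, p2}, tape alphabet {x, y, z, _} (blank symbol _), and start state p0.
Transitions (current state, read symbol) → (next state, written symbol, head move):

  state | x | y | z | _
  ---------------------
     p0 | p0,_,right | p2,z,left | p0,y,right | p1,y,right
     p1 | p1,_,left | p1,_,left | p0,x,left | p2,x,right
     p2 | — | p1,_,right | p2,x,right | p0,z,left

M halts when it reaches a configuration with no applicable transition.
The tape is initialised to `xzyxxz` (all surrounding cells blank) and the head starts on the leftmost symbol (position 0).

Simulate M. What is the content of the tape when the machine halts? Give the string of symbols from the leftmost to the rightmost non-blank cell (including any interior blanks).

p0 | [x]zyxxz   read x → write _, move right, go to p0
p0 | _[z]yxxz   read z → write y, move right, go to p0
p0 | _y[y]xxz   read y → write z, move left, go to p2
p2 | _[y]zxxz   read y → write _, move right, go to p1
p1 | __[z]xxz   read z → write x, move left, go to p0
p0 | _[_]xxxz   read _ → write y, move right, go to p1
p1 | _y[x]xxz   read x → write _, move left, go to p1
p1 | _[y]_xxz   read y → write _, move left, go to p1
p1 | [_]__xxz   read _ → write x, move right, go to p2
p2 | x[_]_xxz   read _ → write z, move left, go to p0
p0 | [x]z_xxz   read x → write _, move right, go to p0
p0 | _[z]_xxz   read z → write y, move right, go to p0
p0 | _y[_]xxz   read _ → write y, move right, go to p1
p1 | _yy[x]xz   read x → write _, move left, go to p1
p1 | _y[y]_xz   read y → write _, move left, go to p1
p1 | _[y]__xz   read y → write _, move left, go to p1
p1 | [_]___xz   read _ → write x, move right, go to p2
p2 | x[_]__xz   read _ → write z, move left, go to p0
p0 | [x]z__xz   read x → write _, move right, go to p0
p0 | _[z]__xz   read z → write y, move right, go to p0
p0 | _y[_]_xz   read _ → write y, move right, go to p1
p1 | _yy[_]xz   read _ → write x, move right, go to p2
p2 | _yyx[x]z
The non-blank tape span at halt is yyxxz.

yyxxz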